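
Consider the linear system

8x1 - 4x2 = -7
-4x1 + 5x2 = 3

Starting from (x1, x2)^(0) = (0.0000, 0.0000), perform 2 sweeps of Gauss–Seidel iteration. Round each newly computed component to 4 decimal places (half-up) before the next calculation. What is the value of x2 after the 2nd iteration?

Iteration 1:
  x1 = (-7 - (-4)·0.0000) / (8) = -0.8750
  x2 = (3 - (-4)·-0.8750) / (5) = -0.1000
Iteration 2:
  x1 = (-7 - (-4)·-0.1000) / (8) = -0.9250
  x2 = (3 - (-4)·-0.9250) / (5) = -0.1400

-0.1400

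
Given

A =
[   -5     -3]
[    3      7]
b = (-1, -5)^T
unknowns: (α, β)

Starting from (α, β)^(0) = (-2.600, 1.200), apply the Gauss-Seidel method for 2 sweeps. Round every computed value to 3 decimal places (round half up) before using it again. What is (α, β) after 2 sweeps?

Iteration 1:
  α = (-1 - (-3)·1.200) / (-5) = -0.520
  β = (-5 - (3)·-0.520) / (7) = -0.491
Iteration 2:
  α = (-1 - (-3)·-0.491) / (-5) = 0.495
  β = (-5 - (3)·0.495) / (7) = -0.926

(0.495, -0.926)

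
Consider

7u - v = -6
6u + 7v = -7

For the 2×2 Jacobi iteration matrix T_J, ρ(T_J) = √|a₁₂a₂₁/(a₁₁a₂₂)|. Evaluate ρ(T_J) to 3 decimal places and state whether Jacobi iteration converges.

0.350

a₁₂a₂₁/(a₁₁a₂₂) = (-1)·(6) / ((7)·(7)) = -0.122449
ρ = √|-0.122449| = √0.122449 = 0.350
ρ < 1, so Jacobi converges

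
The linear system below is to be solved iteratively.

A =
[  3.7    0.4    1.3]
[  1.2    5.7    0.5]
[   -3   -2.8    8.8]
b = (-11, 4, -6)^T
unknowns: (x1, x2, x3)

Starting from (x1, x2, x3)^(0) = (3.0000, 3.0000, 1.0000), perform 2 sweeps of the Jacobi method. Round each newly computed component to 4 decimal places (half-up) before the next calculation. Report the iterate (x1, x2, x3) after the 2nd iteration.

(-3.4263, 1.3562, -1.9312)

Iteration 1:
  x1 = (-11 - (0.4)·3.0000 - (1.3)·1.0000) / (3.7) = -3.6486
  x2 = (4 - (1.2)·3.0000 - (0.5)·1.0000) / (5.7) = -0.0175
  x3 = (-6 - (-3)·3.0000 - (-2.8)·3.0000) / (8.8) = 1.2955
Iteration 2:
  x1 = (-11 - (0.4)·-0.0175 - (1.3)·1.2955) / (3.7) = -3.4263
  x2 = (4 - (1.2)·-3.6486 - (0.5)·1.2955) / (5.7) = 1.3562
  x3 = (-6 - (-3)·-3.6486 - (-2.8)·-0.0175) / (8.8) = -1.9312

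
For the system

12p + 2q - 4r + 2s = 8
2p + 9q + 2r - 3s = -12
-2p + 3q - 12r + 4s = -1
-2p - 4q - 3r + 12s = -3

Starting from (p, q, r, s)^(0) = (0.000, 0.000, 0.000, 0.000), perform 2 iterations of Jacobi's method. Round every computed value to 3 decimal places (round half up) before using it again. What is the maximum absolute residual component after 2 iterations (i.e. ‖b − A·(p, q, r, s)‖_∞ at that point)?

2.585

Iteration 1:
  p = (8 - (2)·0.000 - (-4)·0.000 - (2)·0.000) / (12) = 0.667
  q = (-12 - (2)·0.000 - (2)·0.000 - (-3)·0.000) / (9) = -1.333
  r = (-1 - (-2)·0.000 - (3)·0.000 - (4)·0.000) / (-12) = 0.083
  s = (-3 - (-2)·0.000 - (-4)·0.000 - (-3)·0.000) / (12) = -0.250
Iteration 2:
  p = (8 - (2)·-1.333 - (-4)·0.083 - (2)·-0.250) / (12) = 0.958
  q = (-12 - (2)·0.667 - (2)·0.083 - (-3)·-0.250) / (9) = -1.583
  r = (-1 - (-2)·0.667 - (3)·-1.333 - (4)·-0.250) / (-12) = -0.444
  s = (-3 - (-2)·0.667 - (-4)·-1.333 - (-3)·0.083) / (12) = -0.562
Residual b − A·x = (-0.982, -0.467, 2.585, -2.004); ∞-norm = 2.585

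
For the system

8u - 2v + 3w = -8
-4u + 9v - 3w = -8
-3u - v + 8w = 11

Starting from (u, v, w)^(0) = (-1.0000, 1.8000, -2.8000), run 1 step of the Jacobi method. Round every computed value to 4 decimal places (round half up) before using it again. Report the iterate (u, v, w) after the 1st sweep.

Iteration 1:
  u = (-8 - (-2)·1.8000 - (3)·-2.8000) / (8) = 0.5000
  v = (-8 - (-4)·-1.0000 - (-3)·-2.8000) / (9) = -2.2667
  w = (11 - (-3)·-1.0000 - (-1)·1.8000) / (8) = 1.2250

(0.5000, -2.2667, 1.2250)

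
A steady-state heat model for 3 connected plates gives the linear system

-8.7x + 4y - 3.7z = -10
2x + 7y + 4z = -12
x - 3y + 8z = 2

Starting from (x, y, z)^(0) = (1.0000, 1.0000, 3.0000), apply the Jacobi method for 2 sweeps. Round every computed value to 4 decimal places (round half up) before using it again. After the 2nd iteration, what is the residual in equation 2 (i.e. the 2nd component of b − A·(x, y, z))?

8.9462

Iteration 1:
  x = (-10 - (4)·1.0000 - (-3.7)·3.0000) / (-8.7) = 0.3333
  y = (-12 - (2)·1.0000 - (4)·3.0000) / (7) = -3.7143
  z = (2 - (1)·1.0000 - (-3)·1.0000) / (8) = 0.5000
Iteration 2:
  x = (-10 - (4)·-3.7143 - (-3.7)·0.5000) / (-8.7) = -0.7709
  y = (-12 - (2)·0.3333 - (4)·0.5000) / (7) = -2.0952
  z = (2 - (1)·0.3333 - (-3)·-3.7143) / (8) = -1.1845
Residual b − A·x = (-12.7087, 8.9462, 5.9613)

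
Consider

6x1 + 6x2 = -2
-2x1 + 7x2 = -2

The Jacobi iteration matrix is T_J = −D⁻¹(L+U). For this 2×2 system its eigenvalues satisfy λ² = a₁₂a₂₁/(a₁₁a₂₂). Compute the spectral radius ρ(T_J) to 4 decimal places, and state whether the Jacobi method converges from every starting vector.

0.5345

a₁₂a₂₁/(a₁₁a₂₂) = (6)·(-2) / ((6)·(7)) = -0.285714
ρ = √|-0.285714| = √0.285714 = 0.5345
ρ < 1, so Jacobi converges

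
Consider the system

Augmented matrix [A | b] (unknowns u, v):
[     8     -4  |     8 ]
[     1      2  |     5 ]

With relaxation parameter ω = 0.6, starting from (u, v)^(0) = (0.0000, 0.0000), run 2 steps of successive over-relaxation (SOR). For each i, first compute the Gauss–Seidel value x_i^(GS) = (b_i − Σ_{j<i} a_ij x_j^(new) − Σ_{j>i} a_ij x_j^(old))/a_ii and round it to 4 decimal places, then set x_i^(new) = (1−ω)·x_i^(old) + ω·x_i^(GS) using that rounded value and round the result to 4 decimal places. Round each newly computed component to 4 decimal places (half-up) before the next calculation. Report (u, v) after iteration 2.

(1.2360, 1.6572)

Iteration 1:
  u: GS value = (8 - (-4)·0.0000) / (8) = 1.0000;  u ← (1−ω)·0.0000 + ω·1.0000 = 0.6000
  v: GS value = (5 - (1)·0.6000) / (2) = 2.2000;  v ← (1−ω)·0.0000 + ω·2.2000 = 1.3200
Iteration 2:
  u: GS value = (8 - (-4)·1.3200) / (8) = 1.6600;  u ← (1−ω)·0.6000 + ω·1.6600 = 1.2360
  v: GS value = (5 - (1)·1.2360) / (2) = 1.8820;  v ← (1−ω)·1.3200 + ω·1.8820 = 1.6572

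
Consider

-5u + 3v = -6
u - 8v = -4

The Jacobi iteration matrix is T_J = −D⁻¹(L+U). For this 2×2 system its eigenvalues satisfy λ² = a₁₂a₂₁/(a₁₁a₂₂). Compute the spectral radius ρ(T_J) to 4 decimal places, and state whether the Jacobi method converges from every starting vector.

a₁₂a₂₁/(a₁₁a₂₂) = (3)·(1) / ((-5)·(-8)) = 0.075000
ρ = √|0.075000| = √0.075000 = 0.2739
ρ < 1, so Jacobi converges

0.2739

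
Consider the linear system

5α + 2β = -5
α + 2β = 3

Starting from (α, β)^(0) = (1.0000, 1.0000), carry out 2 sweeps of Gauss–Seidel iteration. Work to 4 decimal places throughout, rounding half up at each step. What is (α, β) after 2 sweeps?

(-1.8800, 2.4400)

Iteration 1:
  α = (-5 - (2)·1.0000) / (5) = -1.4000
  β = (3 - (1)·-1.4000) / (2) = 2.2000
Iteration 2:
  α = (-5 - (2)·2.2000) / (5) = -1.8800
  β = (3 - (1)·-1.8800) / (2) = 2.4400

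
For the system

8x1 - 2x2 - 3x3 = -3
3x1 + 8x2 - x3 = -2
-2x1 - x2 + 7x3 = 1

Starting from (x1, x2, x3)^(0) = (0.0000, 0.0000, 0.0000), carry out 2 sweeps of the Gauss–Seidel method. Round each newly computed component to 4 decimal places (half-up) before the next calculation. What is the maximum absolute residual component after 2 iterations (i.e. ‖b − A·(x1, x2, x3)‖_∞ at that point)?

Iteration 1:
  x1 = (-3 - (-2)·0.0000 - (-3)·0.0000) / (8) = -0.3750
  x2 = (-2 - (3)·-0.3750 - (-1)·0.0000) / (8) = -0.1094
  x3 = (1 - (-2)·-0.3750 - (-1)·-0.1094) / (7) = 0.0201
Iteration 2:
  x1 = (-3 - (-2)·-0.1094 - (-3)·0.0201) / (8) = -0.3948
  x2 = (-2 - (3)·-0.3948 - (-1)·0.0201) / (8) = -0.0994
  x3 = (1 - (-2)·-0.3948 - (-1)·-0.0994) / (7) = 0.0159
Residual b − A·x = (0.0073, -0.0045, -0.0003); ∞-norm = 0.0073

0.0073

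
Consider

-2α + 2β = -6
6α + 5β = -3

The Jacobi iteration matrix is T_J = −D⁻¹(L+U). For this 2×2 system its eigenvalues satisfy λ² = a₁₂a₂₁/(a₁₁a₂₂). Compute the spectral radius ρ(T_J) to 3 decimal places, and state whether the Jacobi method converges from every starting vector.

a₁₂a₂₁/(a₁₁a₂₂) = (2)·(6) / ((-2)·(5)) = -1.200000
ρ = √|-1.200000| = √1.200000 = 1.095
ρ > 1, so Jacobi diverges

1.095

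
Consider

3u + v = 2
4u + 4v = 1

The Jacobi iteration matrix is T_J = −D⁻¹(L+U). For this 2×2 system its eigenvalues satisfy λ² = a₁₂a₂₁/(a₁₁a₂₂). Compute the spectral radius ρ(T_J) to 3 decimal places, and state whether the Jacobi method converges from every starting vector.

a₁₂a₂₁/(a₁₁a₂₂) = (1)·(4) / ((3)·(4)) = 0.333333
ρ = √|0.333333| = √0.333333 = 0.577
ρ < 1, so Jacobi converges

0.577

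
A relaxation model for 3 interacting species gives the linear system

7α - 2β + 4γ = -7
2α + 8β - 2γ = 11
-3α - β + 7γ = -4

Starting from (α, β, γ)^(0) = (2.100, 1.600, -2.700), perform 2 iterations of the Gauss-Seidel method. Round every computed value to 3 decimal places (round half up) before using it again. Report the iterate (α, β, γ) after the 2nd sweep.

(-0.826, 1.562, -0.702)

Iteration 1:
  α = (-7 - (-2)·1.600 - (4)·-2.700) / (7) = 1.000
  β = (11 - (2)·1.000 - (-2)·-2.700) / (8) = 0.450
  γ = (-4 - (-3)·1.000 - (-1)·0.450) / (7) = -0.079
Iteration 2:
  α = (-7 - (-2)·0.450 - (4)·-0.079) / (7) = -0.826
  β = (11 - (2)·-0.826 - (-2)·-0.079) / (8) = 1.562
  γ = (-4 - (-3)·-0.826 - (-1)·1.562) / (7) = -0.702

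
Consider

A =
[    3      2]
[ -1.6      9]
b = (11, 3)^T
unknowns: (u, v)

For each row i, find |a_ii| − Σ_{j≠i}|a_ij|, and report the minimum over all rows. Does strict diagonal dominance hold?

row 1: |3| − (2) = 1
row 2: |9| − (1.6) = 7.4
minimum over rows = 1 → strictly diagonally dominant (convergence guaranteed)

1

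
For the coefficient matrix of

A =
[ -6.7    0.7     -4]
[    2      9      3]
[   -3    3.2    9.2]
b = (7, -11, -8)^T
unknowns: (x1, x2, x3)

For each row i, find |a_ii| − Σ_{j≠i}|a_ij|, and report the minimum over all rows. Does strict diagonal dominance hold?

row 1: |-6.7| − (0.7+4) = 2
row 2: |9| − (2+3) = 4
row 3: |9.2| − (3+3.2) = 3
minimum over rows = 2 → strictly diagonally dominant (convergence guaranteed)

2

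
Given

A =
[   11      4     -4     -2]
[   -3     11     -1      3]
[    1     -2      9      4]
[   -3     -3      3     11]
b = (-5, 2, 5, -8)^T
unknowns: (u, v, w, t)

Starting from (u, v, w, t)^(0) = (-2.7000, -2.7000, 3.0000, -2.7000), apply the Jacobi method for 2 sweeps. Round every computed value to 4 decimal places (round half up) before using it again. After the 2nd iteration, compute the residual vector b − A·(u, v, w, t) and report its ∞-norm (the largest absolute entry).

Iteration 1:
  u = (-5 - (4)·-2.7000 - (-4)·3.0000 - (-2)·-2.7000) / (11) = 1.1273
  v = (2 - (-3)·-2.7000 - (-1)·3.0000 - (3)·-2.7000) / (11) = 0.4545
  w = (5 - (1)·-2.7000 - (-2)·-2.7000 - (4)·-2.7000) / (9) = 1.4556
  t = (-8 - (-3)·-2.7000 - (-3)·-2.7000 - (3)·3.0000) / (11) = -3.0182
Iteration 2:
  u = (-5 - (4)·0.4545 - (-4)·1.4556 - (-2)·-3.0182) / (11) = -0.6393
  v = (2 - (-3)·1.1273 - (-1)·1.4556 - (3)·-3.0182) / (11) = 1.4447
  w = (5 - (1)·1.1273 - (-2)·0.4545 - (4)·-3.0182) / (9) = 1.8727
  t = (-8 - (-3)·1.1273 - (-3)·0.4545 - (3)·1.4556) / (11) = -0.6929
Residual b − A·x = (2.3585, -11.8582, -5.5540, -3.5800); ∞-norm = 11.8582

11.8582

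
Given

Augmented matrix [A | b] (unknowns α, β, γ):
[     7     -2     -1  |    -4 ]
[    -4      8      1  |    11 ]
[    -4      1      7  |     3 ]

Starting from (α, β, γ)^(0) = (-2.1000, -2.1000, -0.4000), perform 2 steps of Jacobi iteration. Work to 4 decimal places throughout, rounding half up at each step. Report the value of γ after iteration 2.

-0.3271

Iteration 1:
  α = (-4 - (-2)·-2.1000 - (-1)·-0.4000) / (7) = -1.2286
  β = (11 - (-4)·-2.1000 - (1)·-0.4000) / (8) = 0.3750
  γ = (3 - (-4)·-2.1000 - (1)·-2.1000) / (7) = -0.4714
Iteration 2:
  α = (-4 - (-2)·0.3750 - (-1)·-0.4714) / (7) = -0.5316
  β = (11 - (-4)·-1.2286 - (1)·-0.4714) / (8) = 0.8196
  γ = (3 - (-4)·-1.2286 - (1)·0.3750) / (7) = -0.3271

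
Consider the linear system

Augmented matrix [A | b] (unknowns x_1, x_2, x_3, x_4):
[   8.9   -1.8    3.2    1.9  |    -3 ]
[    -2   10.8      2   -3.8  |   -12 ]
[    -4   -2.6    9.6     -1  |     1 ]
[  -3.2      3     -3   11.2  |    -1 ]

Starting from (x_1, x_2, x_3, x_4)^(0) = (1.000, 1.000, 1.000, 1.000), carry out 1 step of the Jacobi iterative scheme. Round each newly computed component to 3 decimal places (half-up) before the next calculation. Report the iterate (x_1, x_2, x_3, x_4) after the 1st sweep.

(-0.708, -0.759, 0.896, 0.196)

Iteration 1:
  x_1 = (-3 - (-1.8)·1.000 - (3.2)·1.000 - (1.9)·1.000) / (8.9) = -0.708
  x_2 = (-12 - (-2)·1.000 - (2)·1.000 - (-3.8)·1.000) / (10.8) = -0.759
  x_3 = (1 - (-4)·1.000 - (-2.6)·1.000 - (-1)·1.000) / (9.6) = 0.896
  x_4 = (-1 - (-3.2)·1.000 - (3)·1.000 - (-3)·1.000) / (11.2) = 0.196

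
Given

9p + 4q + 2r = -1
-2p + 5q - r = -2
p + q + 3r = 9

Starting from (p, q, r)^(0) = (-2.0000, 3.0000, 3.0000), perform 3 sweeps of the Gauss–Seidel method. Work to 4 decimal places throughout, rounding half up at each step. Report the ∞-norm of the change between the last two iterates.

0.2135

Iteration 1:
  p = (-1 - (4)·3.0000 - (2)·3.0000) / (9) = -2.1111
  q = (-2 - (-2)·-2.1111 - (-1)·3.0000) / (5) = -0.6444
  r = (9 - (1)·-2.1111 - (1)·-0.6444) / (3) = 3.9185
Iteration 2:
  p = (-1 - (4)·-0.6444 - (2)·3.9185) / (9) = -0.6955
  q = (-2 - (-2)·-0.6955 - (-1)·3.9185) / (5) = 0.1055
  r = (9 - (1)·-0.6955 - (1)·0.1055) / (3) = 3.1967
Iteration 3:
  p = (-1 - (4)·0.1055 - (2)·3.1967) / (9) = -0.8684
  q = (-2 - (-2)·-0.8684 - (-1)·3.1967) / (5) = -0.1080
  r = (9 - (1)·-0.8684 - (1)·-0.1080) / (3) = 3.3255
Change: (-0.1729, -0.2135, 0.1288) → max |·| = 0.2135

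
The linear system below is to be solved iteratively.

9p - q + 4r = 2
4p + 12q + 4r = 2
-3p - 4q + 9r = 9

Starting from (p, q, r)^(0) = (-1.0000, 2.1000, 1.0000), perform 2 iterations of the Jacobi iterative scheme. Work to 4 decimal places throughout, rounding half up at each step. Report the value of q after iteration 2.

-0.3704

Iteration 1:
  p = (2 - (-1)·2.1000 - (4)·1.0000) / (9) = 0.0111
  q = (2 - (4)·-1.0000 - (4)·1.0000) / (12) = 0.1667
  r = (9 - (-3)·-1.0000 - (-4)·2.1000) / (9) = 1.6000
Iteration 2:
  p = (2 - (-1)·0.1667 - (4)·1.6000) / (9) = -0.4704
  q = (2 - (4)·0.0111 - (4)·1.6000) / (12) = -0.3704
  r = (9 - (-3)·0.0111 - (-4)·0.1667) / (9) = 1.0778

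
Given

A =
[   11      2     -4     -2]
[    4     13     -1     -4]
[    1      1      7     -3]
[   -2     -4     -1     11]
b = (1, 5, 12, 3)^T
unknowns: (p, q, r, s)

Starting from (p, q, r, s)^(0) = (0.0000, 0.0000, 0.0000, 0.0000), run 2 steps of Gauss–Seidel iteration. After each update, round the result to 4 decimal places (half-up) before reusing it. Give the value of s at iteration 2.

0.7360

Iteration 1:
  p = (1 - (2)·0.0000 - (-4)·0.0000 - (-2)·0.0000) / (11) = 0.0909
  q = (5 - (4)·0.0909 - (-1)·0.0000 - (-4)·0.0000) / (13) = 0.3566
  r = (12 - (1)·0.0909 - (1)·0.3566 - (-3)·0.0000) / (7) = 1.6504
  s = (3 - (-2)·0.0909 - (-4)·0.3566 - (-1)·1.6504) / (11) = 0.5690
Iteration 2:
  p = (1 - (2)·0.3566 - (-4)·1.6504 - (-2)·0.5690) / (11) = 0.7297
  q = (5 - (4)·0.7297 - (-1)·1.6504 - (-4)·0.5690) / (13) = 0.4621
  r = (12 - (1)·0.7297 - (1)·0.4621 - (-3)·0.5690) / (7) = 1.7879
  s = (3 - (-2)·0.7297 - (-4)·0.4621 - (-1)·1.7879) / (11) = 0.7360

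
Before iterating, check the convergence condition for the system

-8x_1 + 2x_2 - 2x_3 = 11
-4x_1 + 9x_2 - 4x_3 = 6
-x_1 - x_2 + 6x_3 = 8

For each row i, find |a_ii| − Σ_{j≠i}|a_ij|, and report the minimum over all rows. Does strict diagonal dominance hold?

1

row 1: |-8| − (2+2) = 4
row 2: |9| − (4+4) = 1
row 3: |6| − (1+1) = 4
minimum over rows = 1 → strictly diagonally dominant (convergence guaranteed)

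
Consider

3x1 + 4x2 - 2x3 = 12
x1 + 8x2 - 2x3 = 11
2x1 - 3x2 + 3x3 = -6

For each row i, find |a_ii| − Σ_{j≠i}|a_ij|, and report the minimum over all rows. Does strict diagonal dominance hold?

-3

row 1: |3| − (4+2) = -3
row 2: |8| − (1+2) = 5
row 3: |3| − (2+3) = -2
minimum over rows = -3 → not strictly diagonally dominant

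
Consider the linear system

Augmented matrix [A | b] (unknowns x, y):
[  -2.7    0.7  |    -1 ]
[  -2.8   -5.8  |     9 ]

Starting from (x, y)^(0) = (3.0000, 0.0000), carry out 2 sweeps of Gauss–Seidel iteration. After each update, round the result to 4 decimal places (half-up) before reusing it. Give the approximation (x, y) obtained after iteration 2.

Iteration 1:
  x = (-1 - (0.7)·0.0000) / (-2.7) = 0.3704
  y = (9 - (-2.8)·0.3704) / (-5.8) = -1.7305
Iteration 2:
  x = (-1 - (0.7)·-1.7305) / (-2.7) = -0.0783
  y = (9 - (-2.8)·-0.0783) / (-5.8) = -1.5139

(-0.0783, -1.5139)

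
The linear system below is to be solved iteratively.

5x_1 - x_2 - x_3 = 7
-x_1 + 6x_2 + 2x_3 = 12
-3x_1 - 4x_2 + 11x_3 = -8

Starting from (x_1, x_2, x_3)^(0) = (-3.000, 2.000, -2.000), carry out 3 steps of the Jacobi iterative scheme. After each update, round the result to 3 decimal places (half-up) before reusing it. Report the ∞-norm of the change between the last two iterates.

Iteration 1:
  x_1 = (7 - (-1)·2.000 - (-1)·-2.000) / (5) = 1.400
  x_2 = (12 - (-1)·-3.000 - (2)·-2.000) / (6) = 2.167
  x_3 = (-8 - (-3)·-3.000 - (-4)·2.000) / (11) = -0.818
Iteration 2:
  x_1 = (7 - (-1)·2.167 - (-1)·-0.818) / (5) = 1.670
  x_2 = (12 - (-1)·1.400 - (2)·-0.818) / (6) = 2.506
  x_3 = (-8 - (-3)·1.400 - (-4)·2.167) / (11) = 0.443
Iteration 3:
  x_1 = (7 - (-1)·2.506 - (-1)·0.443) / (5) = 1.990
  x_2 = (12 - (-1)·1.670 - (2)·0.443) / (6) = 2.131
  x_3 = (-8 - (-3)·1.670 - (-4)·2.506) / (11) = 0.639
Change: (0.320, -0.375, 0.196) → max |·| = 0.375

0.375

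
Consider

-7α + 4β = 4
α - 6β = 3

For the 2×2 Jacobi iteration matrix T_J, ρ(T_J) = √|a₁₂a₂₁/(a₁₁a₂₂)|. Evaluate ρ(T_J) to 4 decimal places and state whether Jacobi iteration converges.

0.3086

a₁₂a₂₁/(a₁₁a₂₂) = (4)·(1) / ((-7)·(-6)) = 0.095238
ρ = √|0.095238| = √0.095238 = 0.3086
ρ < 1, so Jacobi converges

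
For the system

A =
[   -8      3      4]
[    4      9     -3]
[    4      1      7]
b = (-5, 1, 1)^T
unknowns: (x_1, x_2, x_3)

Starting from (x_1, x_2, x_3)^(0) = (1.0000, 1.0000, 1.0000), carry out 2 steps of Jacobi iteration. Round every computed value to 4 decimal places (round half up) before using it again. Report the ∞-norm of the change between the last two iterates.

Iteration 1:
  x_1 = (-5 - (3)·1.0000 - (4)·1.0000) / (-8) = 1.5000
  x_2 = (1 - (4)·1.0000 - (-3)·1.0000) / (9) = 0.0000
  x_3 = (1 - (4)·1.0000 - (1)·1.0000) / (7) = -0.5714
Iteration 2:
  x_1 = (-5 - (3)·0.0000 - (4)·-0.5714) / (-8) = 0.3393
  x_2 = (1 - (4)·1.5000 - (-3)·-0.5714) / (9) = -0.7460
  x_3 = (1 - (4)·1.5000 - (1)·0.0000) / (7) = -0.7143
Change: (-1.1607, -0.7460, -0.1429) → max |·| = 1.1607

1.1607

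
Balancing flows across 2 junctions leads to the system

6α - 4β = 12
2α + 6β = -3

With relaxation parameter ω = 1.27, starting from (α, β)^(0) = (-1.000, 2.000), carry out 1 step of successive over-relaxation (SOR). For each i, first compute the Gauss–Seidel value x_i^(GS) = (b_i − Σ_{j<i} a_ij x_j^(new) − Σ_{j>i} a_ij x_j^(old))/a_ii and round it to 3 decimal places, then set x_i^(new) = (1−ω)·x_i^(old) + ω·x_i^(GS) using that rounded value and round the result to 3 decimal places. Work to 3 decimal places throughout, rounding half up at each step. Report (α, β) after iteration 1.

Iteration 1:
  α: GS value = (12 - (-4)·2.000) / (6) = 3.333;  α ← (1−ω)·-1.000 + ω·3.333 = 4.503
  β: GS value = (-3 - (2)·4.503) / (6) = -2.001;  β ← (1−ω)·2.000 + ω·-2.001 = -3.081

(4.503, -3.081)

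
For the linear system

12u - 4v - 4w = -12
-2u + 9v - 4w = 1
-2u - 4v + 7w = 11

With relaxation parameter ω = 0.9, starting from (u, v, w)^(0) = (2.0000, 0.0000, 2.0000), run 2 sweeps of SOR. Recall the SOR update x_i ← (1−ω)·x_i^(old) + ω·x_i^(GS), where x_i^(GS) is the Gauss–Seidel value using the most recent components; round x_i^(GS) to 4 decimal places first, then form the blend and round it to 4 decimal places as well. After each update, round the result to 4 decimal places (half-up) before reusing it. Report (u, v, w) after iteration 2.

(-0.0337, 0.9977, 2.1228)

Iteration 1:
  u: GS value = (-12 - (-4)·0.0000 - (-4)·2.0000) / (12) = -0.3333;  u ← (1−ω)·2.0000 + ω·-0.3333 = -0.1000
  v: GS value = (1 - (-2)·-0.1000 - (-4)·2.0000) / (9) = 0.9778;  v ← (1−ω)·0.0000 + ω·0.9778 = 0.8800
  w: GS value = (11 - (-2)·-0.1000 - (-4)·0.8800) / (7) = 2.0457;  w ← (1−ω)·2.0000 + ω·2.0457 = 2.0411
Iteration 2:
  u: GS value = (-12 - (-4)·0.8800 - (-4)·2.0411) / (12) = -0.0263;  u ← (1−ω)·-0.1000 + ω·-0.0263 = -0.0337
  v: GS value = (1 - (-2)·-0.0337 - (-4)·2.0411) / (9) = 1.0108;  v ← (1−ω)·0.8800 + ω·1.0108 = 0.9977
  w: GS value = (11 - (-2)·-0.0337 - (-4)·0.9977) / (7) = 2.1319;  w ← (1−ω)·2.0411 + ω·2.1319 = 2.1228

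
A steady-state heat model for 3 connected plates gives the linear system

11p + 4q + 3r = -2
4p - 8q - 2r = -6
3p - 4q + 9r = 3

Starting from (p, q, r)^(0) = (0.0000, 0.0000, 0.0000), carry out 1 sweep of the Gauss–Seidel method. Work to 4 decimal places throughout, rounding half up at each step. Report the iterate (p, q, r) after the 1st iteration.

(-0.1818, 0.6591, 0.6869)

Iteration 1:
  p = (-2 - (4)·0.0000 - (3)·0.0000) / (11) = -0.1818
  q = (-6 - (4)·-0.1818 - (-2)·0.0000) / (-8) = 0.6591
  r = (3 - (3)·-0.1818 - (-4)·0.6591) / (9) = 0.6869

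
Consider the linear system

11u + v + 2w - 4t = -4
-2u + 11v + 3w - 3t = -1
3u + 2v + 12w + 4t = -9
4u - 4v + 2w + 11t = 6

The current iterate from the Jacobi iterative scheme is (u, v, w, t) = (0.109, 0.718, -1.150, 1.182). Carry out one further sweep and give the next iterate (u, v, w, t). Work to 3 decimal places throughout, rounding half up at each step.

(0.210, 0.565, -1.291, 0.976)

One sweep:
  u = (-4 - (1)·0.718 - (2)·-1.150 - (-4)·1.182) / (11) = 0.210
  v = (-1 - (-2)·0.109 - (3)·-1.150 - (-3)·1.182) / (11) = 0.565
  w = (-9 - (3)·0.109 - (2)·0.718 - (4)·1.182) / (12) = -1.291
  t = (6 - (4)·0.109 - (-4)·0.718 - (2)·-1.150) / (11) = 0.976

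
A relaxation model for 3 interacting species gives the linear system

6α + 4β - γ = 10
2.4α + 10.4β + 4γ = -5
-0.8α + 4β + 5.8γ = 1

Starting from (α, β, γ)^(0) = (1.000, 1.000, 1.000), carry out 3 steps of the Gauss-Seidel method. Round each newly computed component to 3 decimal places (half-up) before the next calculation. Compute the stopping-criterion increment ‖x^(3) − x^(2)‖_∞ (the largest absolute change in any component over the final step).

Iteration 1:
  α = (10 - (4)·1.000 - (-1)·1.000) / (6) = 1.167
  β = (-5 - (2.4)·1.167 - (4)·1.000) / (10.4) = -1.135
  γ = (1 - (-0.8)·1.167 - (4)·-1.135) / (5.8) = 1.116
Iteration 2:
  α = (10 - (4)·-1.135 - (-1)·1.116) / (6) = 2.609
  β = (-5 - (2.4)·2.609 - (4)·1.116) / (10.4) = -1.512
  γ = (1 - (-0.8)·2.609 - (4)·-1.512) / (5.8) = 1.575
Iteration 3:
  α = (10 - (4)·-1.512 - (-1)·1.575) / (6) = 2.937
  β = (-5 - (2.4)·2.937 - (4)·1.575) / (10.4) = -1.764
  γ = (1 - (-0.8)·2.937 - (4)·-1.764) / (5.8) = 1.794
Change: (0.328, -0.252, 0.219) → max |·| = 0.328

0.328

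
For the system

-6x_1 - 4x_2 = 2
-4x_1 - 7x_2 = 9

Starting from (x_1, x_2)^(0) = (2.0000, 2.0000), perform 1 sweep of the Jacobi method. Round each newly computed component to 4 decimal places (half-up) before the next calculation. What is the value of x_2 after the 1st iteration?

Iteration 1:
  x_1 = (2 - (-4)·2.0000) / (-6) = -1.6667
  x_2 = (9 - (-4)·2.0000) / (-7) = -2.4286

-2.4286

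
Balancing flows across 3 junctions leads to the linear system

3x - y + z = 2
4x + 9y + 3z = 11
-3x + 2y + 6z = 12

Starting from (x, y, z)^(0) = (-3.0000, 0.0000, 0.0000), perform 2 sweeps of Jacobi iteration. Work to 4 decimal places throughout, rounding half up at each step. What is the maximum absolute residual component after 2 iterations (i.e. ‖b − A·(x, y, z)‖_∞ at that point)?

5.6849

Iteration 1:
  x = (2 - (-1)·0.0000 - (1)·0.0000) / (3) = 0.6667
  y = (11 - (4)·-3.0000 - (3)·0.0000) / (9) = 2.5556
  z = (12 - (-3)·-3.0000 - (2)·0.0000) / (6) = 0.5000
Iteration 2:
  x = (2 - (-1)·2.5556 - (1)·0.5000) / (3) = 1.3519
  y = (11 - (4)·0.6667 - (3)·0.5000) / (9) = 0.7592
  z = (12 - (-3)·0.6667 - (2)·2.5556) / (6) = 1.4815
Residual b − A·x = (-2.7780, -5.6849, 5.6483); ∞-norm = 5.6849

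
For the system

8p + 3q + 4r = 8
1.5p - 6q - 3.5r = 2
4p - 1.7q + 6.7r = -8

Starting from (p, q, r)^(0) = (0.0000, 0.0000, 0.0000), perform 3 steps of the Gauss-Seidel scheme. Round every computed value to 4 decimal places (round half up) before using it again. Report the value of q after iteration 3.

Iteration 1:
  p = (8 - (3)·0.0000 - (4)·0.0000) / (8) = 1.0000
  q = (2 - (1.5)·1.0000 - (-3.5)·0.0000) / (-6) = -0.0833
  r = (-8 - (4)·1.0000 - (-1.7)·-0.0833) / (6.7) = -1.8122
Iteration 2:
  p = (8 - (3)·-0.0833 - (4)·-1.8122) / (8) = 1.9373
  q = (2 - (1.5)·1.9373 - (-3.5)·-1.8122) / (-6) = 1.2081
  r = (-8 - (4)·1.9373 - (-1.7)·1.2081) / (6.7) = -2.0441
Iteration 3:
  p = (8 - (3)·1.2081 - (4)·-2.0441) / (8) = 1.5690
  q = (2 - (1.5)·1.5690 - (-3.5)·-2.0441) / (-6) = 1.2513
  r = (-8 - (4)·1.5690 - (-1.7)·1.2513) / (6.7) = -1.8133

1.2513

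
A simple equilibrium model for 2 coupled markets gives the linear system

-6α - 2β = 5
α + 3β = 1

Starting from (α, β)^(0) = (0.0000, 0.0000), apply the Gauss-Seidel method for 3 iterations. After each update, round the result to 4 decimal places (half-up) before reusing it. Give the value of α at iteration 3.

-1.0597

Iteration 1:
  α = (5 - (-2)·0.0000) / (-6) = -0.8333
  β = (1 - (1)·-0.8333) / (3) = 0.6111
Iteration 2:
  α = (5 - (-2)·0.6111) / (-6) = -1.0370
  β = (1 - (1)·-1.0370) / (3) = 0.6790
Iteration 3:
  α = (5 - (-2)·0.6790) / (-6) = -1.0597
  β = (1 - (1)·-1.0597) / (3) = 0.6866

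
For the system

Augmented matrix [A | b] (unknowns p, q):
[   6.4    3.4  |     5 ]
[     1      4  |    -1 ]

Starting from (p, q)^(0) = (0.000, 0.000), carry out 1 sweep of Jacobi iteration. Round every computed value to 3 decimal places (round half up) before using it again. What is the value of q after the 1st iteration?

-0.250

Iteration 1:
  p = (5 - (3.4)·0.000) / (6.4) = 0.781
  q = (-1 - (1)·0.000) / (4) = -0.250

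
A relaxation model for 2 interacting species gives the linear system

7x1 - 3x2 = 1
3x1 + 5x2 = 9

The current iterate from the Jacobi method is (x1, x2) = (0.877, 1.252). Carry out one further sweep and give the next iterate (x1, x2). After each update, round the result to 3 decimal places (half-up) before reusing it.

(0.679, 1.274)

One sweep:
  x1 = (1 - (-3)·1.252) / (7) = 0.679
  x2 = (9 - (3)·0.877) / (5) = 1.274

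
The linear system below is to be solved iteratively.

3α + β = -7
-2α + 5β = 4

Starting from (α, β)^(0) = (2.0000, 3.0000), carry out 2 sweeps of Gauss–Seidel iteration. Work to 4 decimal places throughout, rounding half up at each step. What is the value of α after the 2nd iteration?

Iteration 1:
  α = (-7 - (1)·3.0000) / (3) = -3.3333
  β = (4 - (-2)·-3.3333) / (5) = -0.5333
Iteration 2:
  α = (-7 - (1)·-0.5333) / (3) = -2.1556
  β = (4 - (-2)·-2.1556) / (5) = -0.0622

-2.1556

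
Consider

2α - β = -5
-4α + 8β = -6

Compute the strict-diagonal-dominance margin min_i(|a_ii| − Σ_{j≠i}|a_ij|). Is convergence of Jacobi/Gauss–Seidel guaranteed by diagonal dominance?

1

row 1: |2| − (1) = 1
row 2: |8| − (4) = 4
minimum over rows = 1 → strictly diagonally dominant (convergence guaranteed)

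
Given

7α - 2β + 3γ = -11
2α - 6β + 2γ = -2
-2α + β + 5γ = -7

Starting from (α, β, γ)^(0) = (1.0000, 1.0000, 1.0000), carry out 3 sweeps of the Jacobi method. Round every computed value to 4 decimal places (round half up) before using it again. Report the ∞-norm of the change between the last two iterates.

Iteration 1:
  α = (-11 - (-2)·1.0000 - (3)·1.0000) / (7) = -1.7143
  β = (-2 - (2)·1.0000 - (2)·1.0000) / (-6) = 1.0000
  γ = (-7 - (-2)·1.0000 - (1)·1.0000) / (5) = -1.2000
Iteration 2:
  α = (-11 - (-2)·1.0000 - (3)·-1.2000) / (7) = -0.7714
  β = (-2 - (2)·-1.7143 - (2)·-1.2000) / (-6) = -0.6381
  γ = (-7 - (-2)·-1.7143 - (1)·1.0000) / (5) = -2.2857
Iteration 3:
  α = (-11 - (-2)·-0.6381 - (3)·-2.2857) / (7) = -0.7742
  β = (-2 - (2)·-0.7714 - (2)·-2.2857) / (-6) = -0.6857
  γ = (-7 - (-2)·-0.7714 - (1)·-0.6381) / (5) = -1.5809
Change: (-0.0028, -0.0476, 0.7048) → max |·| = 0.7048

0.7048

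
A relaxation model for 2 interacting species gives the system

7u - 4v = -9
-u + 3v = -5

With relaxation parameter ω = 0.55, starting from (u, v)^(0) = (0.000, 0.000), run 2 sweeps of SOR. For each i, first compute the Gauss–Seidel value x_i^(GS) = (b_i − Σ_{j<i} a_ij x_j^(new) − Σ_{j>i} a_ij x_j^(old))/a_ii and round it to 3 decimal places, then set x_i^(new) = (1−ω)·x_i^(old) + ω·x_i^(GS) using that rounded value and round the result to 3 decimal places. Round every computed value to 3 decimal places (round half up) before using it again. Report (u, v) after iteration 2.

Iteration 1:
  u: GS value = (-9 - (-4)·0.000) / (7) = -1.286;  u ← (1−ω)·0.000 + ω·-1.286 = -0.707
  v: GS value = (-5 - (-1)·-0.707) / (3) = -1.902;  v ← (1−ω)·0.000 + ω·-1.902 = -1.046
Iteration 2:
  u: GS value = (-9 - (-4)·-1.046) / (7) = -1.883;  u ← (1−ω)·-0.707 + ω·-1.883 = -1.354
  v: GS value = (-5 - (-1)·-1.354) / (3) = -2.118;  v ← (1−ω)·-1.046 + ω·-2.118 = -1.636

(-1.354, -1.636)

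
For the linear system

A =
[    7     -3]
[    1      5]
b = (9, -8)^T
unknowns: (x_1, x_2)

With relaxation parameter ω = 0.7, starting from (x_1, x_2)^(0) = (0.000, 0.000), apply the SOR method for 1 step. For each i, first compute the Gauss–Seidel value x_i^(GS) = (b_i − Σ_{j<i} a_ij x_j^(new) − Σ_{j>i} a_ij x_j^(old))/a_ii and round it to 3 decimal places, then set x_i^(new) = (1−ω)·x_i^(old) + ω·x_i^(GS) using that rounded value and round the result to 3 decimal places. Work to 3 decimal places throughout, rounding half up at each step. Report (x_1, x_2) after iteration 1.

(0.900, -1.246)

Iteration 1:
  x_1: GS value = (9 - (-3)·0.000) / (7) = 1.286;  x_1 ← (1−ω)·0.000 + ω·1.286 = 0.900
  x_2: GS value = (-8 - (1)·0.900) / (5) = -1.780;  x_2 ← (1−ω)·0.000 + ω·-1.780 = -1.246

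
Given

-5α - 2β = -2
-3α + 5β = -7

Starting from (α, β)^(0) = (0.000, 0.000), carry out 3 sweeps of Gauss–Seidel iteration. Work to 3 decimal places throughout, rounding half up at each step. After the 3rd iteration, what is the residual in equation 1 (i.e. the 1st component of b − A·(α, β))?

Iteration 1:
  α = (-2 - (-2)·0.000) / (-5) = 0.400
  β = (-7 - (-3)·0.400) / (5) = -1.160
Iteration 2:
  α = (-2 - (-2)·-1.160) / (-5) = 0.864
  β = (-7 - (-3)·0.864) / (5) = -0.882
Iteration 3:
  α = (-2 - (-2)·-0.882) / (-5) = 0.753
  β = (-7 - (-3)·0.753) / (5) = -0.948
Residual b − A·x = (-0.131, -0.001)

-0.131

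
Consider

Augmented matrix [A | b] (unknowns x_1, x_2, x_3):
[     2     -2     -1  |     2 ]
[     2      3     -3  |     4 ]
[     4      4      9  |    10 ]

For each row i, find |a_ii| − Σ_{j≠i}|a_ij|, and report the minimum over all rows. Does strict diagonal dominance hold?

row 1: |2| − (2+1) = -1
row 2: |3| − (2+3) = -2
row 3: |9| − (4+4) = 1
minimum over rows = -2 → not strictly diagonally dominant

-2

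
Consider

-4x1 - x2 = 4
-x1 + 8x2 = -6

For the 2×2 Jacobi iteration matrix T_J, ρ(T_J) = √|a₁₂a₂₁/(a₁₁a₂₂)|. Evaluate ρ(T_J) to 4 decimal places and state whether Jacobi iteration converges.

0.1768

a₁₂a₂₁/(a₁₁a₂₂) = (-1)·(-1) / ((-4)·(8)) = -0.031250
ρ = √|-0.031250| = √0.031250 = 0.1768
ρ < 1, so Jacobi converges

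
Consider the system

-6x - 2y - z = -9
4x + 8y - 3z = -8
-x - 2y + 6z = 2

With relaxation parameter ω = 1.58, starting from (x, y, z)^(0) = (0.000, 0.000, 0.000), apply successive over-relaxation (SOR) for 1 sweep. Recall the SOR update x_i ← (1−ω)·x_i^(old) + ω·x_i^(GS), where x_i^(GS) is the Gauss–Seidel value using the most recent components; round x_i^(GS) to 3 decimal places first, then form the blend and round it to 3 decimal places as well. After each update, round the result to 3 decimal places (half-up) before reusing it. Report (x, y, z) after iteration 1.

Iteration 1:
  x: GS value = (-9 - (-2)·0.000 - (-1)·0.000) / (-6) = 1.500;  x ← (1−ω)·0.000 + ω·1.500 = 2.370
  y: GS value = (-8 - (4)·2.370 - (-3)·0.000) / (8) = -2.185;  y ← (1−ω)·0.000 + ω·-2.185 = -3.452
  z: GS value = (2 - (-1)·2.370 - (-2)·-3.452) / (6) = -0.422;  z ← (1−ω)·0.000 + ω·-0.422 = -0.667

(2.370, -3.452, -0.667)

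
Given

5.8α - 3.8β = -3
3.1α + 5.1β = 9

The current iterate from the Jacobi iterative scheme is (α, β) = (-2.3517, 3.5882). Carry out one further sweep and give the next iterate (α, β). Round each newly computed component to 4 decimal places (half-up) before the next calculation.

(1.8336, 3.1942)

One sweep:
  α = (-3 - (-3.8)·3.5882) / (5.8) = 1.8336
  β = (9 - (3.1)·-2.3517) / (5.1) = 3.1942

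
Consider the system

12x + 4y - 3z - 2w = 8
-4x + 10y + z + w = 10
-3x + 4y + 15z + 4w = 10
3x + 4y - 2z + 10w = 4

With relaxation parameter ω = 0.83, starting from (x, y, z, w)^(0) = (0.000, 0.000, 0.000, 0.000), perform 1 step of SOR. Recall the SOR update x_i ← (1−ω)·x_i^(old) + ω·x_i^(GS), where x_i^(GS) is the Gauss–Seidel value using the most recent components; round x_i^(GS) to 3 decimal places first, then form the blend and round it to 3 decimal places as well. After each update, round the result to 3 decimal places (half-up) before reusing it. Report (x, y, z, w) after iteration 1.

(0.554, 1.014, 0.421, -0.073)

Iteration 1:
  x: GS value = (8 - (4)·0.000 - (-3)·0.000 - (-2)·0.000) / (12) = 0.667;  x ← (1−ω)·0.000 + ω·0.667 = 0.554
  y: GS value = (10 - (-4)·0.554 - (1)·0.000 - (1)·0.000) / (10) = 1.222;  y ← (1−ω)·0.000 + ω·1.222 = 1.014
  z: GS value = (10 - (-3)·0.554 - (4)·1.014 - (4)·0.000) / (15) = 0.507;  z ← (1−ω)·0.000 + ω·0.507 = 0.421
  w: GS value = (4 - (3)·0.554 - (4)·1.014 - (-2)·0.421) / (10) = -0.088;  w ← (1−ω)·0.000 + ω·-0.088 = -0.073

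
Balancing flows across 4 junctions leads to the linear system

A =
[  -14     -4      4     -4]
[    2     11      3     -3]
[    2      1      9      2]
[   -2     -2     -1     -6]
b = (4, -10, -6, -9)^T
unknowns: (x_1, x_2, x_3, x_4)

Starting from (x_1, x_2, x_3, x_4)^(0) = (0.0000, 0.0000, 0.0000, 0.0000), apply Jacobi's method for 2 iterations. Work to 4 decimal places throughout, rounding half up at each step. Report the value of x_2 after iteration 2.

-0.2662

Iteration 1:
  x_1 = (4 - (-4)·0.0000 - (4)·0.0000 - (-4)·0.0000) / (-14) = -0.2857
  x_2 = (-10 - (2)·0.0000 - (3)·0.0000 - (-3)·0.0000) / (11) = -0.9091
  x_3 = (-6 - (2)·0.0000 - (1)·0.0000 - (2)·0.0000) / (9) = -0.6667
  x_4 = (-9 - (-2)·0.0000 - (-2)·0.0000 - (-1)·0.0000) / (-6) = 1.5000
Iteration 2:
  x_1 = (4 - (-4)·-0.9091 - (4)·-0.6667 - (-4)·1.5000) / (-14) = -0.6450
  x_2 = (-10 - (2)·-0.2857 - (3)·-0.6667 - (-3)·1.5000) / (11) = -0.2662
  x_3 = (-6 - (2)·-0.2857 - (1)·-0.9091 - (2)·1.5000) / (9) = -0.8355
  x_4 = (-9 - (-2)·-0.2857 - (-2)·-0.9091 - (-1)·-0.6667) / (-6) = 2.0094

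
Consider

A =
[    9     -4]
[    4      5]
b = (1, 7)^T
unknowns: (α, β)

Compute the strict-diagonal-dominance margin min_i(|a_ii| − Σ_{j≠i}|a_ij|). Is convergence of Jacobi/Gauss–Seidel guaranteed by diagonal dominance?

row 1: |9| − (4) = 5
row 2: |5| − (4) = 1
minimum over rows = 1 → strictly diagonally dominant (convergence guaranteed)

1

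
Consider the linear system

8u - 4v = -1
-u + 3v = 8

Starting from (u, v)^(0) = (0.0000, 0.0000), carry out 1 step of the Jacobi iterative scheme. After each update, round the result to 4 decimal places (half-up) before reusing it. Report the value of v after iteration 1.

Iteration 1:
  u = (-1 - (-4)·0.0000) / (8) = -0.1250
  v = (8 - (-1)·0.0000) / (3) = 2.6667

2.6667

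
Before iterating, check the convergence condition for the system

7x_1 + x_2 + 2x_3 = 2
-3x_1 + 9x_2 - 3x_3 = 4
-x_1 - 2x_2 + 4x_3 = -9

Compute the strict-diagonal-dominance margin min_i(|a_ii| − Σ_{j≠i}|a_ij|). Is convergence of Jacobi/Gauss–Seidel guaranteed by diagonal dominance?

1

row 1: |7| − (1+2) = 4
row 2: |9| − (3+3) = 3
row 3: |4| − (1+2) = 1
minimum over rows = 1 → strictly diagonally dominant (convergence guaranteed)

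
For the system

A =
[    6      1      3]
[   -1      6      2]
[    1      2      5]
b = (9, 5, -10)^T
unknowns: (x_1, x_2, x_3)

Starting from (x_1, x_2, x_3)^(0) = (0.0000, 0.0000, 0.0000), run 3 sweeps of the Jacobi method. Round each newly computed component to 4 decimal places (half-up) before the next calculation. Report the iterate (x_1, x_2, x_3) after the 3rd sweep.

Iteration 1:
  x_1 = (9 - (1)·0.0000 - (3)·0.0000) / (6) = 1.5000
  x_2 = (5 - (-1)·0.0000 - (2)·0.0000) / (6) = 0.8333
  x_3 = (-10 - (1)·0.0000 - (2)·0.0000) / (5) = -2.0000
Iteration 2:
  x_1 = (9 - (1)·0.8333 - (3)·-2.0000) / (6) = 2.3611
  x_2 = (5 - (-1)·1.5000 - (2)·-2.0000) / (6) = 1.7500
  x_3 = (-10 - (1)·1.5000 - (2)·0.8333) / (5) = -2.6333
Iteration 3:
  x_1 = (9 - (1)·1.7500 - (3)·-2.6333) / (6) = 2.5250
  x_2 = (5 - (-1)·2.3611 - (2)·-2.6333) / (6) = 2.1046
  x_3 = (-10 - (1)·2.3611 - (2)·1.7500) / (5) = -3.1722

(2.5250, 2.1046, -3.1722)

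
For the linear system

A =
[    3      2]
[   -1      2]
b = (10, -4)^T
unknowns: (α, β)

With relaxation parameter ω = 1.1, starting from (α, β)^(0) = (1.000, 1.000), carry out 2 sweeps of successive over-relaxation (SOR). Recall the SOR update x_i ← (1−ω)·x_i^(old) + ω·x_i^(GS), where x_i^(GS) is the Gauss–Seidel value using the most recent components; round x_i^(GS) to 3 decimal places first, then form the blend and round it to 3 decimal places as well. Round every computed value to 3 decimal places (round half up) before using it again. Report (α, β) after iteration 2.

Iteration 1:
  α: GS value = (10 - (2)·1.000) / (3) = 2.667;  α ← (1−ω)·1.000 + ω·2.667 = 2.834
  β: GS value = (-4 - (-1)·2.834) / (2) = -0.583;  β ← (1−ω)·1.000 + ω·-0.583 = -0.741
Iteration 2:
  α: GS value = (10 - (2)·-0.741) / (3) = 3.827;  α ← (1−ω)·2.834 + ω·3.827 = 3.926
  β: GS value = (-4 - (-1)·3.926) / (2) = -0.037;  β ← (1−ω)·-0.741 + ω·-0.037 = 0.033

(3.926, 0.033)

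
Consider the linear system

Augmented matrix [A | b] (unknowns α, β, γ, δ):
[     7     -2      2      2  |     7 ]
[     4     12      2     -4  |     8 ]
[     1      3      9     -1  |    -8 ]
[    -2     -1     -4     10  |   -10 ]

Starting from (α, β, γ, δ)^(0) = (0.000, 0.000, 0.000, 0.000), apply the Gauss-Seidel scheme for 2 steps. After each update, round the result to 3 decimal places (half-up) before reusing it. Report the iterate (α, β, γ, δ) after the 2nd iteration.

(1.759, -0.138, -1.173, -1.131)

Iteration 1:
  α = (7 - (-2)·0.000 - (2)·0.000 - (2)·0.000) / (7) = 1.000
  β = (8 - (4)·1.000 - (2)·0.000 - (-4)·0.000) / (12) = 0.333
  γ = (-8 - (1)·1.000 - (3)·0.333 - (-1)·0.000) / (9) = -1.111
  δ = (-10 - (-2)·1.000 - (-1)·0.333 - (-4)·-1.111) / (10) = -1.211
Iteration 2:
  α = (7 - (-2)·0.333 - (2)·-1.111 - (2)·-1.211) / (7) = 1.759
  β = (8 - (4)·1.759 - (2)·-1.111 - (-4)·-1.211) / (12) = -0.138
  γ = (-8 - (1)·1.759 - (3)·-0.138 - (-1)·-1.211) / (9) = -1.173
  δ = (-10 - (-2)·1.759 - (-1)·-0.138 - (-4)·-1.173) / (10) = -1.131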